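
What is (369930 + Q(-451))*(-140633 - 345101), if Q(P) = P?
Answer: -179468512586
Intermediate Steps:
(369930 + Q(-451))*(-140633 - 345101) = (369930 - 451)*(-140633 - 345101) = 369479*(-485734) = -179468512586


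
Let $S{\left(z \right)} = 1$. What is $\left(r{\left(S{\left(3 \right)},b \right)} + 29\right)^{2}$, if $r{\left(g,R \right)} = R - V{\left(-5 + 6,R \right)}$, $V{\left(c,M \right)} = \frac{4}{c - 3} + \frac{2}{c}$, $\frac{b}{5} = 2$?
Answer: $1521$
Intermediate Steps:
$b = 10$ ($b = 5 \cdot 2 = 10$)
$V{\left(c,M \right)} = \frac{2}{c} + \frac{4}{-3 + c}$ ($V{\left(c,M \right)} = \frac{4}{-3 + c} + \frac{2}{c} = \frac{2}{c} + \frac{4}{-3 + c}$)
$r{\left(g,R \right)} = R$ ($r{\left(g,R \right)} = R - \frac{6 \left(-1 + \left(-5 + 6\right)\right)}{\left(-5 + 6\right) \left(-3 + \left(-5 + 6\right)\right)} = R - \frac{6 \left(-1 + 1\right)}{1 \left(-3 + 1\right)} = R - 6 \cdot 1 \frac{1}{-2} \cdot 0 = R - 6 \cdot 1 \left(- \frac{1}{2}\right) 0 = R - 0 = R + 0 = R$)
$\left(r{\left(S{\left(3 \right)},b \right)} + 29\right)^{2} = \left(10 + 29\right)^{2} = 39^{2} = 1521$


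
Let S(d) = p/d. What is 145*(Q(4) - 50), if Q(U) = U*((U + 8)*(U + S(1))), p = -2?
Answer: 6670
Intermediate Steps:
S(d) = -2/d
Q(U) = U*(-2 + U)*(8 + U) (Q(U) = U*((U + 8)*(U - 2/1)) = U*((8 + U)*(U - 2*1)) = U*((8 + U)*(U - 2)) = U*((8 + U)*(-2 + U)) = U*((-2 + U)*(8 + U)) = U*(-2 + U)*(8 + U))
145*(Q(4) - 50) = 145*(4*(-16 + 4² + 6*4) - 50) = 145*(4*(-16 + 16 + 24) - 50) = 145*(4*24 - 50) = 145*(96 - 50) = 145*46 = 6670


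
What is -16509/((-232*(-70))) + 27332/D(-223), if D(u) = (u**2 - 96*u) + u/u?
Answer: -365272781/577640560 ≈ -0.63235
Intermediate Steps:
D(u) = 1 + u**2 - 96*u (D(u) = (u**2 - 96*u) + 1 = 1 + u**2 - 96*u)
-16509/((-232*(-70))) + 27332/D(-223) = -16509/((-232*(-70))) + 27332/(1 + (-223)**2 - 96*(-223)) = -16509/16240 + 27332/(1 + 49729 + 21408) = -16509*1/16240 + 27332/71138 = -16509/16240 + 27332*(1/71138) = -16509/16240 + 13666/35569 = -365272781/577640560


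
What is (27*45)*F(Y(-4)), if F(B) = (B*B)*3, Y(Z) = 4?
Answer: 58320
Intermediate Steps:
F(B) = 3*B**2 (F(B) = B**2*3 = 3*B**2)
(27*45)*F(Y(-4)) = (27*45)*(3*4**2) = 1215*(3*16) = 1215*48 = 58320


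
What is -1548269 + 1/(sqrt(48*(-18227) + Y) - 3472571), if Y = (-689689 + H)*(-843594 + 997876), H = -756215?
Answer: -19015572295235490256/12281827185865 - 4*I*sqrt(13942364739)/12281827185865 ≈ -1.5483e+6 - 3.8456e-8*I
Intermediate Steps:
Y = -223076960928 (Y = (-689689 - 756215)*(-843594 + 997876) = -1445904*154282 = -223076960928)
-1548269 + 1/(sqrt(48*(-18227) + Y) - 3472571) = -1548269 + 1/(sqrt(48*(-18227) - 223076960928) - 3472571) = -1548269 + 1/(sqrt(-874896 - 223076960928) - 3472571) = -1548269 + 1/(sqrt(-223077835824) - 3472571) = -1548269 + 1/(4*I*sqrt(13942364739) - 3472571) = -1548269 + 1/(-3472571 + 4*I*sqrt(13942364739))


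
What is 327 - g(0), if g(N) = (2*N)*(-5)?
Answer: 327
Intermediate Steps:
g(N) = -10*N
327 - g(0) = 327 - (-10)*0 = 327 - 1*0 = 327 + 0 = 327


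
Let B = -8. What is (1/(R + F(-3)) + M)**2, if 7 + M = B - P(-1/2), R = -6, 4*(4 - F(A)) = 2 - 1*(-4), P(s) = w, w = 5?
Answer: 20164/49 ≈ 411.51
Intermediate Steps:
P(s) = 5
F(A) = 5/2 (F(A) = 4 - (2 - 1*(-4))/4 = 4 - (2 + 4)/4 = 4 - 1/4*6 = 4 - 3/2 = 5/2)
M = -20 (M = -7 + (-8 - 1*5) = -7 + (-8 - 5) = -7 - 13 = -20)
(1/(R + F(-3)) + M)**2 = (1/(-6 + 5/2) - 20)**2 = (1/(-7/2) - 20)**2 = (-2/7 - 20)**2 = (-142/7)**2 = 20164/49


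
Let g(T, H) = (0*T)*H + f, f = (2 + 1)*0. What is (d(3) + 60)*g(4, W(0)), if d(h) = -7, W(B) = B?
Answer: 0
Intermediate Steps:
f = 0 (f = 3*0 = 0)
g(T, H) = 0 (g(T, H) = (0*T)*H + 0 = 0*H + 0 = 0 + 0 = 0)
(d(3) + 60)*g(4, W(0)) = (-7 + 60)*0 = 53*0 = 0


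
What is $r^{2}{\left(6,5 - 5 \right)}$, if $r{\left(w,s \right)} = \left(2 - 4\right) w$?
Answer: $144$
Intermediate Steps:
$r{\left(w,s \right)} = - 2 w$
$r^{2}{\left(6,5 - 5 \right)} = \left(\left(-2\right) 6\right)^{2} = \left(-12\right)^{2} = 144$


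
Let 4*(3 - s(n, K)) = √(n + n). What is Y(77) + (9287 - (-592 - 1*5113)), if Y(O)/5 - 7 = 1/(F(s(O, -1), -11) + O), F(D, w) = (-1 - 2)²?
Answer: 1292327/86 ≈ 15027.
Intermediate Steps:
s(n, K) = 3 - √2*√n/4 (s(n, K) = 3 - √(n + n)/4 = 3 - √2*√n/4)
F(D, w) = 9 (F(D, w) = (-3)² = 9)
Y(O) = 35 + 5/(9 + O)
Y(77) + (9287 - (-592 - 1*5113)) = 5*(64 + 7*77)/(9 + 77) + (9287 - (-592 - 1*5113)) = 5*(64 + 539)/86 + (9287 - (-592 - 5113)) = 5*(1/86)*603 + (9287 - 1*(-5705)) = 3015/86 + (9287 + 5705) = 3015/86 + 14992 = 1292327/86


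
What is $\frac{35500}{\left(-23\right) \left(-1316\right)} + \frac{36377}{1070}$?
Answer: $\frac{284761009}{8096690} \approx 35.17$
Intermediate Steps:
$\frac{35500}{\left(-23\right) \left(-1316\right)} + \frac{36377}{1070} = \frac{35500}{30268} + 36377 \cdot \frac{1}{1070} = 35500 \cdot \frac{1}{30268} + \frac{36377}{1070} = \frac{8875}{7567} + \frac{36377}{1070} = \frac{284761009}{8096690}$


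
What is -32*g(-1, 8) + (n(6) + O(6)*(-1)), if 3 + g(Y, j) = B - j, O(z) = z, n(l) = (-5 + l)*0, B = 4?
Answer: 218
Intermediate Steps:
n(l) = 0
g(Y, j) = 1 - j (g(Y, j) = -3 + (4 - j) = 1 - j)
-32*g(-1, 8) + (n(6) + O(6)*(-1)) = -32*(1 - 1*8) + (0 + 6*(-1)) = -32*(1 - 8) + (0 - 6) = -32*(-7) - 6 = 224 - 6 = 218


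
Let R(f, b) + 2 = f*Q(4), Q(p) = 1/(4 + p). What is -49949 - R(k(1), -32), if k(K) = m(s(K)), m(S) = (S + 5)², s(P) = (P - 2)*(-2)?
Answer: -399625/8 ≈ -49953.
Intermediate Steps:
s(P) = 4 - 2*P (s(P) = (-2 + P)*(-2) = 4 - 2*P)
m(S) = (5 + S)²
k(K) = (9 - 2*K)² (k(K) = (5 + (4 - 2*K))² = (9 - 2*K)²)
R(f, b) = -2 + f/8 (R(f, b) = -2 + f/(4 + 4) = -2 + f/8)
-49949 - R(k(1), -32) = -49949 - (-2 + (-9 + 2*1)²/8) = -49949 - (-2 + (-9 + 2)²/8) = -49949 - (-2 + (⅛)*(-7)²) = -49949 - (-2 + (⅛)*49) = -49949 - (-2 + 49/8) = -49949 - 1*33/8 = -49949 - 33/8 = -399625/8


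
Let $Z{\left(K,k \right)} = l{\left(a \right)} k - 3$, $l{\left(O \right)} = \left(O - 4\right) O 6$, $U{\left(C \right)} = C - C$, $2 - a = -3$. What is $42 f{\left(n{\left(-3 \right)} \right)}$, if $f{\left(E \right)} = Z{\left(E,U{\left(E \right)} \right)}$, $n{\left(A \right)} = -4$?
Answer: $-126$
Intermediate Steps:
$a = 5$ ($a = 2 - -3 = 2 + 3 = 5$)
$U{\left(C \right)} = 0$
$l{\left(O \right)} = 6 O \left(-4 + O\right)$ ($l{\left(O \right)} = \left(-4 + O\right) O 6 = O \left(-4 + O\right) 6 = 6 O \left(-4 + O\right)$)
$Z{\left(K,k \right)} = -3 + 30 k$ ($Z{\left(K,k \right)} = 6 \cdot 5 \left(-4 + 5\right) k - 3 = 6 \cdot 5 \cdot 1 k - 3 = 30 k - 3 = -3 + 30 k$)
$f{\left(E \right)} = -3$ ($f{\left(E \right)} = -3 + 30 \cdot 0 = -3 + 0 = -3$)
$42 f{\left(n{\left(-3 \right)} \right)} = 42 \left(-3\right) = -126$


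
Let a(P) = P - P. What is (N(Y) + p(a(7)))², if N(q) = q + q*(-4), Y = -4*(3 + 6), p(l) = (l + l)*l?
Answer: 11664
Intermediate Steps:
a(P) = 0
p(l) = 2*l² (p(l) = (2*l)*l = 2*l²)
Y = -36 (Y = -4*9 = -36)
N(q) = -3*q (N(q) = q - 4*q = -3*q)
(N(Y) + p(a(7)))² = (-3*(-36) + 2*0²)² = (108 + 2*0)² = (108 + 0)² = 108² = 11664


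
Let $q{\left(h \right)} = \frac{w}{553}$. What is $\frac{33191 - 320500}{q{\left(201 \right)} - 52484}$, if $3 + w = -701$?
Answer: $\frac{158881877}{29024356} \approx 5.4741$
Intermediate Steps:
$w = -704$ ($w = -3 - 701 = -704$)
$q{\left(h \right)} = - \frac{704}{553}$
$\frac{33191 - 320500}{q{\left(201 \right)} - 52484} = \frac{33191 - 320500}{- \frac{704}{553} - 52484} = - \frac{287309}{- \frac{29024356}{553}} = \left(-287309\right) \left(- \frac{553}{29024356}\right) = \frac{158881877}{29024356}$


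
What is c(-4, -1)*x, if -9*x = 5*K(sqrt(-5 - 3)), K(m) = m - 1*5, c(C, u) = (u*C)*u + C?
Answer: -200/9 + 80*I*sqrt(2)/9 ≈ -22.222 + 12.571*I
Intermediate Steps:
c(C, u) = C + C*u**2 (c(C, u) = (C*u)*u + C = C*u**2 + C = C + C*u**2)
K(m) = -5 + m (K(m) = m - 5 = -5 + m)
x = 25/9 - 10*I*sqrt(2)/9 (x = -5*(-5 + sqrt(-5 - 3))/9 = -5*(-5 + sqrt(-8))/9 = -5*(-5 + 2*I*sqrt(2))/9 = -(-25 + 10*I*sqrt(2))/9 = 25/9 - 10*I*sqrt(2)/9 ≈ 2.7778 - 1.5713*I)
c(-4, -1)*x = (-4*(1 + (-1)**2))*(25/9 - 10*I*sqrt(2)/9) = (-4*(1 + 1))*(25/9 - 10*I*sqrt(2)/9) = (-4*2)*(25/9 - 10*I*sqrt(2)/9) = -8*(25/9 - 10*I*sqrt(2)/9) = -200/9 + 80*I*sqrt(2)/9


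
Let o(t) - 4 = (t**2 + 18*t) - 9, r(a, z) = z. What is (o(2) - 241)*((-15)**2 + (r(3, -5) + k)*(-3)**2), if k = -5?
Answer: -27810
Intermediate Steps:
o(t) = -5 + t**2 + 18*t (o(t) = 4 + ((t**2 + 18*t) - 9) = 4 + (-9 + t**2 + 18*t) = -5 + t**2 + 18*t)
(o(2) - 241)*((-15)**2 + (r(3, -5) + k)*(-3)**2) = ((-5 + 2**2 + 18*2) - 241)*((-15)**2 + (-5 - 5)*(-3)**2) = ((-5 + 4 + 36) - 241)*(225 - 10*9) = (35 - 241)*(225 - 90) = -206*135 = -27810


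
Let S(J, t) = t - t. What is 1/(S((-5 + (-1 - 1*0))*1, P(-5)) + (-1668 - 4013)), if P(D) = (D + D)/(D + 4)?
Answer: -1/5681 ≈ -0.00017603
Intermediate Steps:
P(D) = 2*D/(4 + D) (P(D) = (2*D)/(4 + D) = 2*D/(4 + D))
S(J, t) = 0
1/(S((-5 + (-1 - 1*0))*1, P(-5)) + (-1668 - 4013)) = 1/(0 + (-1668 - 4013)) = 1/(0 - 5681) = 1/(-5681) = -1/5681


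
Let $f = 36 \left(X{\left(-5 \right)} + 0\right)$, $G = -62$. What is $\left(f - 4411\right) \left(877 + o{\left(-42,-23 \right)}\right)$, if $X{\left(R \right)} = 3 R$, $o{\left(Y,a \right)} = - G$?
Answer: $-4648989$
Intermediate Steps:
$o{\left(Y,a \right)} = 62$ ($o{\left(Y,a \right)} = \left(-1\right) \left(-62\right) = 62$)
$f = -540$ ($f = 36 \left(3 \left(-5\right) + 0\right) = 36 \left(-15 + 0\right) = 36 \left(-15\right) = -540$)
$\left(f - 4411\right) \left(877 + o{\left(-42,-23 \right)}\right) = \left(-540 - 4411\right) \left(877 + 62\right) = \left(-4951\right) 939 = -4648989$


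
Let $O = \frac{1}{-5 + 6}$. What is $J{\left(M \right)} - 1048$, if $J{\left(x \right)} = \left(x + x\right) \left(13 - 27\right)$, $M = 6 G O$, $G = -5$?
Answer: $-208$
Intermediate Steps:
$O = 1$ ($O = 1^{-1} = 1$)
$M = -30$ ($M = 6 \left(-5\right) 1 = \left(-30\right) 1 = -30$)
$J{\left(x \right)} = - 28 x$ ($J{\left(x \right)} = 2 x \left(-14\right) = - 28 x$)
$J{\left(M \right)} - 1048 = \left(-28\right) \left(-30\right) - 1048 = 840 - 1048 = -208$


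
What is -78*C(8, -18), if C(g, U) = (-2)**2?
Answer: -312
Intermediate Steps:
C(g, U) = 4
-78*C(8, -18) = -78*4 = -312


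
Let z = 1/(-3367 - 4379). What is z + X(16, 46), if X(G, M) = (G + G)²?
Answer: 7931903/7746 ≈ 1024.0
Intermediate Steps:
X(G, M) = 4*G² (X(G, M) = (2*G)² = 4*G²)
z = -1/7746 (z = 1/(-7746) = -1/7746 ≈ -0.00012910)
z + X(16, 46) = -1/7746 + 4*16² = -1/7746 + 4*256 = -1/7746 + 1024 = 7931903/7746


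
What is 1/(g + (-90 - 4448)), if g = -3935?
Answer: -1/8473 ≈ -0.00011802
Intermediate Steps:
1/(g + (-90 - 4448)) = 1/(-3935 + (-90 - 4448)) = 1/(-3935 - 4538) = 1/(-8473) = -1/8473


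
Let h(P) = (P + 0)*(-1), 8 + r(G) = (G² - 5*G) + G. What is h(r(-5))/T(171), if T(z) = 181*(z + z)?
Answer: -37/61902 ≈ -0.00059772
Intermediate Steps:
r(G) = -8 + G² - 4*G (r(G) = -8 + ((G² - 5*G) + G) = -8 + (G² - 4*G) = -8 + G² - 4*G)
h(P) = -P (h(P) = P*(-1) = -P)
T(z) = 362*z (T(z) = 181*(2*z) = 362*z)
h(r(-5))/T(171) = (-(-8 + (-5)² - 4*(-5)))/((362*171)) = -(-8 + 25 + 20)/61902 = -1*37*(1/61902) = -37*1/61902 = -37/61902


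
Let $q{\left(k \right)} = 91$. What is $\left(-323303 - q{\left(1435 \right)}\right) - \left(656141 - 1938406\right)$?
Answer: $958871$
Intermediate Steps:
$\left(-323303 - q{\left(1435 \right)}\right) - \left(656141 - 1938406\right) = \left(-323303 - 91\right) - \left(656141 - 1938406\right) = -323394 - -1282265 = -323394 + 1282265 = 958871$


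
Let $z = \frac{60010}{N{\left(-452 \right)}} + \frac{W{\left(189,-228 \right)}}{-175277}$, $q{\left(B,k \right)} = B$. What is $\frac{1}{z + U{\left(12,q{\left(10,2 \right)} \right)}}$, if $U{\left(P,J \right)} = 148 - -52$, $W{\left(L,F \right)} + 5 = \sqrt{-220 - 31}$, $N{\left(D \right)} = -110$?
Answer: $- \frac{1284518553523634}{443859510806894055} + \frac{21208517 i \sqrt{251}}{443859510806894055} \approx -0.002894 + 7.5701 \cdot 10^{-10} i$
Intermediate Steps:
$W{\left(L,F \right)} = -5 + i \sqrt{251}$ ($W{\left(L,F \right)} = -5 + \sqrt{-220 - 31} = -5 + \sqrt{-251} = -5 + i \sqrt{251}$)
$U{\left(P,J \right)} = 200$ ($U{\left(P,J \right)} = 148 + 52 = 200$)
$z = - \frac{1051837222}{1928047} - \frac{i \sqrt{251}}{175277}$ ($z = \frac{60010}{-110} + \frac{-5 + i \sqrt{251}}{-175277} = 60010 \left(- \frac{1}{110}\right) + \left(-5 + i \sqrt{251}\right) \left(- \frac{1}{175277}\right) = - \frac{6001}{11} + \left(\frac{5}{175277} - \frac{i \sqrt{251}}{175277}\right) = - \frac{1051837222}{1928047} - \frac{i \sqrt{251}}{175277} \approx -545.55 - 9.0388 \cdot 10^{-5} i$)
$\frac{1}{z + U{\left(12,q{\left(10,2 \right)} \right)}} = \frac{1}{\left(- \frac{1051837222}{1928047} - \frac{i \sqrt{251}}{175277}\right) + 200} = \frac{1}{- \frac{666227822}{1928047} - \frac{i \sqrt{251}}{175277}}$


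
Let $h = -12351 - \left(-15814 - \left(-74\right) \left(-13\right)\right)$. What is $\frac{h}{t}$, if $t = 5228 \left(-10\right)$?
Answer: $- \frac{885}{10456} \approx -0.08464$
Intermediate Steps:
$h = 4425$ ($h = -12351 - \left(-15814 - 962\right) = -12351 - -16776 = -12351 + 16776 = 4425$)
$t = -52280$
$\frac{h}{t} = \frac{4425}{-52280} = 4425 \left(- \frac{1}{52280}\right) = - \frac{885}{10456}$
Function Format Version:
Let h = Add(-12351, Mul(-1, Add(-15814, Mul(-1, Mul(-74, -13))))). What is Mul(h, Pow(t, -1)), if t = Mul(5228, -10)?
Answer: Rational(-885, 10456) ≈ -0.084640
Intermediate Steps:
h = 4425 (h = Add(-12351, Mul(-1, Add(-15814, Mul(-1, 962)))) = Add(-12351, Mul(-1, Add(-15814, -962))) = Add(-12351, Mul(-1, -16776)) = Add(-12351, 16776) = 4425)
t = -52280
Mul(h, Pow(t, -1)) = Mul(4425, Pow(-52280, -1)) = Mul(4425, Rational(-1, 52280)) = Rational(-885, 10456)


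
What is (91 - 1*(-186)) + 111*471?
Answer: 52558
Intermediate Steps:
(91 - 1*(-186)) + 111*471 = (91 + 186) + 52281 = 277 + 52281 = 52558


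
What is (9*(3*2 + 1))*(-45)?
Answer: -2835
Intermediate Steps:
(9*(3*2 + 1))*(-45) = (9*(6 + 1))*(-45) = (9*7)*(-45) = 63*(-45) = -2835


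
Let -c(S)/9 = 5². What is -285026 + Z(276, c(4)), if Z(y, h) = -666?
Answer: -285692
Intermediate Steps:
c(S) = -225 (c(S) = -9*5² = -9*25 = -225)
-285026 + Z(276, c(4)) = -285026 - 666 = -285692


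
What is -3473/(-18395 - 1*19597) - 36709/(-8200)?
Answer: 88945433/19470900 ≈ 4.5681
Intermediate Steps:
-3473/(-18395 - 1*19597) - 36709/(-8200) = -3473/(-18395 - 19597) - 36709*(-1/8200) = -3473/(-37992) + 36709/8200 = -3473*(-1/37992) + 36709/8200 = 3473/37992 + 36709/8200 = 88945433/19470900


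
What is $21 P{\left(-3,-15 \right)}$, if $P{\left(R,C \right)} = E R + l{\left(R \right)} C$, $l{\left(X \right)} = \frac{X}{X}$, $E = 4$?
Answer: $-567$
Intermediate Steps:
$l{\left(X \right)} = 1$
$P{\left(R,C \right)} = C + 4 R$ ($P{\left(R,C \right)} = 4 R + 1 C = 4 R + C = C + 4 R$)
$21 P{\left(-3,-15 \right)} = 21 \left(-15 + 4 \left(-3\right)\right) = 21 \left(-15 - 12\right) = 21 \left(-27\right) = -567$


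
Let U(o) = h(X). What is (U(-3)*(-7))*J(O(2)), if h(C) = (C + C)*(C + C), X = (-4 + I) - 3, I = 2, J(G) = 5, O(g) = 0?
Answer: -3500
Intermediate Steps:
X = -5 (X = (-4 + 2) - 3 = -2 - 3 = -5)
h(C) = 4*C**2 (h(C) = (2*C)*(2*C) = 4*C**2)
U(o) = 100 (U(o) = 4*(-5)**2 = 4*25 = 100)
(U(-3)*(-7))*J(O(2)) = (100*(-7))*5 = -700*5 = -3500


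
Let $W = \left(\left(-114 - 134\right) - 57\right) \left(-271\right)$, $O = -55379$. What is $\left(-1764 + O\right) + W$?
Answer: $25512$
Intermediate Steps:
$W = 82655$ ($W = \left(\left(-114 - 134\right) - 57\right) \left(-271\right) = \left(-248 - 57\right) \left(-271\right) = \left(-305\right) \left(-271\right) = 82655$)
$\left(-1764 + O\right) + W = \left(-1764 - 55379\right) + 82655 = -57143 + 82655 = 25512$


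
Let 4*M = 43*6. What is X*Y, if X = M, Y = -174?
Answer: -11223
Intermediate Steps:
M = 129/2 (M = (43*6)/4 = (¼)*258 = 129/2 ≈ 64.500)
X = 129/2 ≈ 64.500
X*Y = (129/2)*(-174) = -11223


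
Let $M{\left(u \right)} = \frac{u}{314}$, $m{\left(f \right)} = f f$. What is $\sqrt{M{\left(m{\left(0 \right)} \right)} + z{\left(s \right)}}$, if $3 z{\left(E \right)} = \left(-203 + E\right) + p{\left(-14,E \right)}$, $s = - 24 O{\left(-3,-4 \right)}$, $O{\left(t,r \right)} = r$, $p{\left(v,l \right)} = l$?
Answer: $\frac{i \sqrt{33}}{3} \approx 1.9149 i$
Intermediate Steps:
$m{\left(f \right)} = f^{2}$
$M{\left(u \right)} = \frac{u}{314}$ ($M{\left(u \right)} = u \frac{1}{314} = \frac{u}{314}$)
$s = 96$ ($s = \left(-24\right) \left(-4\right) = 96$)
$z{\left(E \right)} = - \frac{203}{3} + \frac{2 E}{3}$ ($z{\left(E \right)} = \frac{\left(-203 + E\right) + E}{3} = \frac{-203 + 2 E}{3} = - \frac{203}{3} + \frac{2 E}{3}$)
$\sqrt{M{\left(m{\left(0 \right)} \right)} + z{\left(s \right)}} = \sqrt{\frac{0^{2}}{314} + \left(- \frac{203}{3} + \frac{2}{3} \cdot 96\right)} = \sqrt{\frac{1}{314} \cdot 0 + \left(- \frac{203}{3} + 64\right)} = \sqrt{0 - \frac{11}{3}} = \sqrt{- \frac{11}{3}} = \frac{i \sqrt{33}}{3}$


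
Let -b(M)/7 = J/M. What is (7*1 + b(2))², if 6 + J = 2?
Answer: 441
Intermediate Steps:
J = -4 (J = -6 + 2 = -4)
b(M) = 28/M (b(M) = -(-28)/M = 28/M)
(7*1 + b(2))² = (7*1 + 28/2)² = (7 + 28*(½))² = (7 + 14)² = 21² = 441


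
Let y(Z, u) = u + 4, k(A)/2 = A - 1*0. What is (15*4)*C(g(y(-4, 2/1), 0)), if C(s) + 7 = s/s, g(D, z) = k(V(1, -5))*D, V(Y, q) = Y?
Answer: -360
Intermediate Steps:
k(A) = 2*A (k(A) = 2*(A - 1*0) = 2*(A + 0) = 2*A)
y(Z, u) = 4 + u
g(D, z) = 2*D (g(D, z) = (2*1)*D = 2*D)
C(s) = -6 (C(s) = -7 + s/s = -7 + 1 = -6)
(15*4)*C(g(y(-4, 2/1), 0)) = (15*4)*(-6) = 60*(-6) = -360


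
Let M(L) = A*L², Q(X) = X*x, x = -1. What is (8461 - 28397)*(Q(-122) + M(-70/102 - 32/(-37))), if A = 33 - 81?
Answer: -2850598839872/1186923 ≈ -2.4017e+6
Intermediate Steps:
Q(X) = -X (Q(X) = X*(-1) = -X)
A = -48
M(L) = -48*L²
(8461 - 28397)*(Q(-122) + M(-70/102 - 32/(-37))) = (8461 - 28397)*(-1*(-122) - 48*(-70/102 - 32/(-37))²) = -19936*(122 - 48*(-70*1/102 - 32*(-1/37))²) = -19936*(122 - 48*(-35/51 + 32/37)²) = -19936*(122 - 48*(337/1887)²) = -19936*(122 - 48*113569/3560769) = -19936*(122 - 1817104/1186923) = -19936*142987502/1186923 = -2850598839872/1186923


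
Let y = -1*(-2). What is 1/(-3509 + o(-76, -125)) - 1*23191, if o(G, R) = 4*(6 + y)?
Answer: -80635108/3477 ≈ -23191.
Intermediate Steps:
y = 2
o(G, R) = 32 (o(G, R) = 4*(6 + 2) = 4*8 = 32)
1/(-3509 + o(-76, -125)) - 1*23191 = 1/(-3509 + 32) - 1*23191 = 1/(-3477) - 23191 = -1/3477 - 23191 = -80635108/3477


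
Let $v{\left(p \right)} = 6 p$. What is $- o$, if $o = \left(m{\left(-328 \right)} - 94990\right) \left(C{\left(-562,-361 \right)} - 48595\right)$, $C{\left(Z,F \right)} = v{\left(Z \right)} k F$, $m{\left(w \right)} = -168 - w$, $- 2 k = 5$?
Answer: $-293197764750$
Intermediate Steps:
$k = - \frac{5}{2}$ ($k = \left(- \frac{1}{2}\right) 5 = - \frac{5}{2} \approx -2.5$)
$C{\left(Z,F \right)} = - 15 F Z$ ($C{\left(Z,F \right)} = 6 Z \left(- \frac{5}{2}\right) F = - 15 Z F = - 15 F Z$)
$o = 293197764750$ ($o = \left(\left(-168 - -328\right) - 94990\right) \left(\left(-15\right) \left(-361\right) \left(-562\right) - 48595\right) = \left(\left(-168 + 328\right) - 94990\right) \left(-3043230 - 48595\right) = \left(160 - 94990\right) \left(-3091825\right) = \left(-94830\right) \left(-3091825\right) = 293197764750$)
$- o = \left(-1\right) 293197764750 = -293197764750$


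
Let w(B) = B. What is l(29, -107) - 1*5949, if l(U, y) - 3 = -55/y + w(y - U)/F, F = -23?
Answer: -14617289/2461 ≈ -5939.6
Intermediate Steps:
l(U, y) = 3 - 55/y - y/23 + U/23 (l(U, y) = 3 + (-55/y + (y - U)/(-23)) = 3 + (-55/y + (y - U)*(-1/23)) = 3 + (-55/y + (-y/23 + U/23)) = 3 + (-55/y - y/23 + U/23) = 3 - 55/y - y/23 + U/23)
l(29, -107) - 1*5949 = (1/23)*(-1265 - 107*(69 + 29 - 1*(-107)))/(-107) - 1*5949 = (1/23)*(-1/107)*(-1265 - 107*(69 + 29 + 107)) - 5949 = (1/23)*(-1/107)*(-1265 - 107*205) - 5949 = (1/23)*(-1/107)*(-1265 - 21935) - 5949 = (1/23)*(-1/107)*(-23200) - 5949 = 23200/2461 - 5949 = -14617289/2461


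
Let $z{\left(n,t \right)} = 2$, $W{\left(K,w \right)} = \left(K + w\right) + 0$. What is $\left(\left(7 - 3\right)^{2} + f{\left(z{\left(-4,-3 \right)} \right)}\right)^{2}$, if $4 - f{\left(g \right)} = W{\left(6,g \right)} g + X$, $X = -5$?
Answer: $81$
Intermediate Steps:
$W{\left(K,w \right)} = K + w$
$f{\left(g \right)} = 9 - g \left(6 + g\right)$ ($f{\left(g \right)} = 4 - \left(\left(6 + g\right) g - 5\right) = 4 - \left(g \left(6 + g\right) - 5\right) = 4 - \left(-5 + g \left(6 + g\right)\right) = 9 - g \left(6 + g\right)$)
$\left(\left(7 - 3\right)^{2} + f{\left(z{\left(-4,-3 \right)} \right)}\right)^{2} = \left(\left(7 - 3\right)^{2} + \left(9 - 2 \left(6 + 2\right)\right)\right)^{2} = \left(4^{2} + \left(9 - 2 \cdot 8\right)\right)^{2} = \left(16 + \left(9 - 16\right)\right)^{2} = \left(16 - 7\right)^{2} = 9^{2} = 81$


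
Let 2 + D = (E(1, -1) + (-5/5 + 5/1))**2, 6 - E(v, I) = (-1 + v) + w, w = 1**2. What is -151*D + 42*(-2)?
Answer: -12013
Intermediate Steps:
w = 1
E(v, I) = 6 - v (E(v, I) = 6 - ((-1 + v) + 1) = 6 - v)
D = 79 (D = -2 + ((6 - 1*1) + (-5/5 + 5/1))**2 = -2 + ((6 - 1) + (-5*1/5 + 5*1))**2 = -2 + (5 + (-1 + 5))**2 = -2 + (5 + 4)**2 = -2 + 9**2 = -2 + 81 = 79)
-151*D + 42*(-2) = -151*79 + 42*(-2) = -11929 - 84 = -12013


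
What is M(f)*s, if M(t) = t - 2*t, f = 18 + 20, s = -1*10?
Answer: 380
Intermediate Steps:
s = -10
f = 38
M(t) = -t (M(t) = t - 2*t = -t)
M(f)*s = -1*38*(-10) = -38*(-10) = 380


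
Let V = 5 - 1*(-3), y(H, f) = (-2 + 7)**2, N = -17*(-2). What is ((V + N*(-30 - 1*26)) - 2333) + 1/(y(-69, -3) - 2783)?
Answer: -11663583/2758 ≈ -4229.0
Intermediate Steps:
N = 34
y(H, f) = 25 (y(H, f) = 5**2 = 25)
V = 8 (V = 5 + 3 = 8)
((V + N*(-30 - 1*26)) - 2333) + 1/(y(-69, -3) - 2783) = ((8 + 34*(-30 - 1*26)) - 2333) + 1/(25 - 2783) = ((8 + 34*(-30 - 26)) - 2333) + 1/(-2758) = ((8 + 34*(-56)) - 2333) - 1/2758 = ((8 - 1904) - 2333) - 1/2758 = (-1896 - 2333) - 1/2758 = -4229 - 1/2758 = -11663583/2758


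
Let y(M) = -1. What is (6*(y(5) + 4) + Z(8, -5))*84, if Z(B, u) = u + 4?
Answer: 1428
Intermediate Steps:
Z(B, u) = 4 + u
(6*(y(5) + 4) + Z(8, -5))*84 = (6*(-1 + 4) + (4 - 5))*84 = (6*3 - 1)*84 = (18 - 1)*84 = 17*84 = 1428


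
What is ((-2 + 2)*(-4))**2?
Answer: 0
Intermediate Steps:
((-2 + 2)*(-4))**2 = (0*(-4))**2 = 0**2 = 0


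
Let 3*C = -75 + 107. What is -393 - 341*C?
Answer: -12091/3 ≈ -4030.3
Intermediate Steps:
C = 32/3 (C = (-75 + 107)/3 = (⅓)*32 = 32/3 ≈ 10.667)
-393 - 341*C = -393 - 341*32/3 = -393 - 10912/3 = -12091/3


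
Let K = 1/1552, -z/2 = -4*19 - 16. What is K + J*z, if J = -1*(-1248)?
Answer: 356388865/1552 ≈ 2.2963e+5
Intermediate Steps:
J = 1248
z = 184 (z = -2*(-4*19 - 16) = -2*(-76 - 16) = -2*(-92) = 184)
K = 1/1552 ≈ 0.00064433
K + J*z = 1/1552 + 1248*184 = 1/1552 + 229632 = 356388865/1552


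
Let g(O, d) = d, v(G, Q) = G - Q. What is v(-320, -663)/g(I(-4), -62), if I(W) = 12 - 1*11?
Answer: -343/62 ≈ -5.5323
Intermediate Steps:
I(W) = 1 (I(W) = 12 - 11 = 1)
v(-320, -663)/g(I(-4), -62) = (-320 - 1*(-663))/(-62) = (-320 + 663)*(-1/62) = 343*(-1/62) = -343/62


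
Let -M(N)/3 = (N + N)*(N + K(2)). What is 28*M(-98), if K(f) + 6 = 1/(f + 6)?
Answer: -1710198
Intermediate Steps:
K(f) = -6 + 1/(6 + f) (K(f) = -6 + 1/(f + 6) = -6 + 1/(6 + f))
M(N) = -6*N*(-47/8 + N) (M(N) = -3*(N + N)*(N + (-35 - 6*2)/(6 + 2)) = -3*2*N*(N + (-35 - 12)/8) = -3*2*N*(N + (⅛)*(-47)) = -3*2*N*(N - 47/8) = -3*2*N*(-47/8 + N) = -6*N*(-47/8 + N))
28*M(-98) = 28*((¾)*(-98)*(47 - 8*(-98))) = 28*((¾)*(-98)*(47 + 784)) = 28*((¾)*(-98)*831) = 28*(-122157/2) = -1710198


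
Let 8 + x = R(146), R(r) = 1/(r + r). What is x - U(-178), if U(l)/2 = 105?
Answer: -63655/292 ≈ -218.00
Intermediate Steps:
R(r) = 1/(2*r)
U(l) = 210 (U(l) = 2*105 = 210)
x = -2335/292 (x = -8 + (1/2)/146 = -8 + (1/2)*(1/146) = -8 + 1/292 = -2335/292 ≈ -7.9966)
x - U(-178) = -2335/292 - 1*210 = -2335/292 - 210 = -63655/292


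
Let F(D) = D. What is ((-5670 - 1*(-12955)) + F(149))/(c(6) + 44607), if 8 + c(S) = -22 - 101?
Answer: 3717/22238 ≈ 0.16715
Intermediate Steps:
c(S) = -131 (c(S) = -8 + (-22 - 101) = -8 - 123 = -131)
((-5670 - 1*(-12955)) + F(149))/(c(6) + 44607) = ((-5670 - 1*(-12955)) + 149)/(-131 + 44607) = ((-5670 + 12955) + 149)/44476 = (7285 + 149)*(1/44476) = 7434*(1/44476) = 3717/22238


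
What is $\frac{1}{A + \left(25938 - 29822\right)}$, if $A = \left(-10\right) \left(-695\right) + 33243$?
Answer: $\frac{1}{36309} \approx 2.7541 \cdot 10^{-5}$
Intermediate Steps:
$A = 40193$ ($A = 6950 + 33243 = 40193$)
$\frac{1}{A + \left(25938 - 29822\right)} = \frac{1}{40193 + \left(25938 - 29822\right)} = \frac{1}{40193 - 3884} = \frac{1}{36309}$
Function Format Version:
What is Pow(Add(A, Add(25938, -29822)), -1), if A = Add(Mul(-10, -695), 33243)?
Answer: Rational(1, 36309) ≈ 2.7541e-5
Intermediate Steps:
A = 40193 (A = Add(6950, 33243) = 40193)
Pow(Add(A, Add(25938, -29822)), -1) = Pow(Add(40193, Add(25938, -29822)), -1) = Pow(Add(40193, -3884), -1) = Pow(36309, -1) = Rational(1, 36309)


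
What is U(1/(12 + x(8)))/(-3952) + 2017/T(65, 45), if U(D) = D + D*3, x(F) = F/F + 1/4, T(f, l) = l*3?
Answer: 26404412/1767285 ≈ 14.941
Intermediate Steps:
T(f, l) = 3*l
x(F) = 5/4 (x(F) = 1 + 1*(1/4) = 1 + 1/4 = 5/4)
U(D) = 4*D (U(D) = D + 3*D = 4*D)
U(1/(12 + x(8)))/(-3952) + 2017/T(65, 45) = (4/(12 + 5/4))/(-3952) + 2017/((3*45)) = (4/(53/4))*(-1/3952) + 2017/135 = (4*(4/53))*(-1/3952) + 2017*(1/135) = (16/53)*(-1/3952) + 2017/135 = -1/13091 + 2017/135 = 26404412/1767285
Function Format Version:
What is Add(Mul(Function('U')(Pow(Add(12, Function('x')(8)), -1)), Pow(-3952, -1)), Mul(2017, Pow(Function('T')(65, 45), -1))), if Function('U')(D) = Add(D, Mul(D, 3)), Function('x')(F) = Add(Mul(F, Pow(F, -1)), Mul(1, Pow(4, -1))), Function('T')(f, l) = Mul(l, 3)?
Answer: Rational(26404412, 1767285) ≈ 14.941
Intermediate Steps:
Function('T')(f, l) = Mul(3, l)
Function('x')(F) = Rational(5, 4) (Function('x')(F) = Add(1, Mul(1, Rational(1, 4))) = Add(1, Rational(1, 4)) = Rational(5, 4))
Function('U')(D) = Mul(4, D) (Function('U')(D) = Add(D, Mul(3, D)) = Mul(4, D))
Add(Mul(Function('U')(Pow(Add(12, Function('x')(8)), -1)), Pow(-3952, -1)), Mul(2017, Pow(Function('T')(65, 45), -1))) = Add(Mul(Mul(4, Pow(Add(12, Rational(5, 4)), -1)), Pow(-3952, -1)), Mul(2017, Pow(Mul(3, 45), -1))) = Add(Mul(Mul(4, Pow(Rational(53, 4), -1)), Rational(-1, 3952)), Mul(2017, Pow(135, -1))) = Add(Mul(Mul(4, Rational(4, 53)), Rational(-1, 3952)), Mul(2017, Rational(1, 135))) = Add(Mul(Rational(16, 53), Rational(-1, 3952)), Rational(2017, 135)) = Add(Rational(-1, 13091), Rational(2017, 135)) = Rational(26404412, 1767285)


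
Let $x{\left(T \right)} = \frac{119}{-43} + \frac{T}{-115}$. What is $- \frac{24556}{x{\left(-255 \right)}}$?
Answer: $\frac{6071471}{136} \approx 44643.0$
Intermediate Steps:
$x{\left(T \right)} = - \frac{119}{43} - \frac{T}{115}$ ($x{\left(T \right)} = 119 \left(- \frac{1}{43}\right) + T \left(- \frac{1}{115}\right) = - \frac{119}{43} - \frac{T}{115}$)
$- \frac{24556}{x{\left(-255 \right)}} = - \frac{24556}{- \frac{119}{43} - - \frac{51}{23}} = - \frac{24556}{- \frac{119}{43} + \frac{51}{23}} = - \frac{24556}{- \frac{544}{989}} = \left(-24556\right) \left(- \frac{989}{544}\right) = \frac{6071471}{136}$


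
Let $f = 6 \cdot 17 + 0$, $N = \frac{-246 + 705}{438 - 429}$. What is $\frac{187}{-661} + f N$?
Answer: $\frac{3438335}{661} \approx 5201.7$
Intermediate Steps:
$N = 51$ ($N = \frac{459}{9} = 459 \cdot \frac{1}{9} = 51$)
$f = 102$ ($f = 102 + 0 = 102$)
$\frac{187}{-661} + f N = \frac{187}{-661} + 102 \cdot 51 = 187 \left(- \frac{1}{661}\right) + 5202 = - \frac{187}{661} + 5202 = \frac{3438335}{661}$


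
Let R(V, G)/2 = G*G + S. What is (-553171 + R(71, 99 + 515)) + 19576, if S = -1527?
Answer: 217343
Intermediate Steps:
R(V, G) = -3054 + 2*G² (R(V, G) = 2*(G*G - 1527) = 2*(G² - 1527) = 2*(-1527 + G²) = -3054 + 2*G²)
(-553171 + R(71, 99 + 515)) + 19576 = (-553171 + (-3054 + 2*(99 + 515)²)) + 19576 = (-553171 + (-3054 + 2*614²)) + 19576 = (-553171 + (-3054 + 2*376996)) + 19576 = (-553171 + (-3054 + 753992)) + 19576 = (-553171 + 750938) + 19576 = 197767 + 19576 = 217343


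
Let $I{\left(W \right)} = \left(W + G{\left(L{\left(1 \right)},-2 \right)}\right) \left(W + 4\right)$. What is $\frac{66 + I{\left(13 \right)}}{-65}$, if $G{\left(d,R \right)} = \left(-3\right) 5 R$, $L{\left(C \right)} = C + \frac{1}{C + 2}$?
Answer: $- \frac{797}{65} \approx -12.262$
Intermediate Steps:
$L{\left(C \right)} = C + \frac{1}{2 + C}$
$G{\left(d,R \right)} = - 15 R$
$I{\left(W \right)} = \left(4 + W\right) \left(30 + W\right)$ ($I{\left(W \right)} = \left(W - -30\right) \left(W + 4\right) = \left(W + 30\right) \left(4 + W\right) = \left(30 + W\right) \left(4 + W\right) = \left(4 + W\right) \left(30 + W\right)$)
$\frac{66 + I{\left(13 \right)}}{-65} = \frac{66 + \left(120 + 13^{2} + 34 \cdot 13\right)}{-65} = \left(66 + \left(120 + 169 + 442\right)\right) \left(- \frac{1}{65}\right) = \left(66 + 731\right) \left(- \frac{1}{65}\right) = 797 \left(- \frac{1}{65}\right) = - \frac{797}{65}$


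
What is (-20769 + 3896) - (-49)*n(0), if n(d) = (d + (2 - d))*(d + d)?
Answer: -16873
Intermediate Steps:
n(d) = 4*d (n(d) = 2*(2*d) = 4*d)
(-20769 + 3896) - (-49)*n(0) = (-20769 + 3896) - (-49)*4*0 = -16873 - (-49)*0 = -16873 - 1*0 = -16873 + 0 = -16873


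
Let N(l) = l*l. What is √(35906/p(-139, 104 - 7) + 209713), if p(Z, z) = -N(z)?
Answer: √1973153711/97 ≈ 457.94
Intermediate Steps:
N(l) = l²
p(Z, z) = -z²
√(35906/p(-139, 104 - 7) + 209713) = √(35906/((-(104 - 7)²)) + 209713) = √(35906/((-1*97²)) + 209713) = √(35906/((-1*9409)) + 209713) = √(35906/(-9409) + 209713) = √(35906*(-1/9409) + 209713) = √(-35906/9409 + 209713) = √(1973153711/9409) = √1973153711/97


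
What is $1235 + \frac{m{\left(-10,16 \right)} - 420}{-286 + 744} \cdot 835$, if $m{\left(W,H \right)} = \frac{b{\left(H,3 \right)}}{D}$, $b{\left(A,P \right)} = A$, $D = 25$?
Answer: $\frac{538661}{1145} \approx 470.45$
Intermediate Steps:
$m{\left(W,H \right)} = \frac{H}{25}$
$1235 + \frac{m{\left(-10,16 \right)} - 420}{-286 + 744} \cdot 835 = 1235 + \frac{\frac{1}{25} \cdot 16 - 420}{-286 + 744} \cdot 835 = 1235 + \frac{\frac{16}{25} - 420}{458} \cdot 835 = 1235 + \left(- \frac{10484}{25}\right) \frac{1}{458} \cdot 835 = 1235 - \frac{875414}{1145} = \frac{538661}{1145}$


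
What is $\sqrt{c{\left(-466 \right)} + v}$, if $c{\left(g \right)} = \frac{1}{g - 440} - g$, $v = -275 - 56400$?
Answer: $\frac{i \sqrt{46138371630}}{906} \approx 237.08 i$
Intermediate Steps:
$v = -56675$ ($v = -275 - 56400 = -56675$)
$c{\left(g \right)} = \frac{1}{-440 + g} - g$
$\sqrt{c{\left(-466 \right)} + v} = \sqrt{\frac{1 - \left(-466\right)^{2} + 440 \left(-466\right)}{-440 - 466} - 56675} = \sqrt{\frac{1 - 217156 - 205040}{-906} - 56675} = \sqrt{- \frac{1 - 217156 - 205040}{906} - 56675} = \sqrt{\left(- \frac{1}{906}\right) \left(-422195\right) - 56675} = \sqrt{\frac{422195}{906} - 56675} = \sqrt{- \frac{50925355}{906}} = \frac{i \sqrt{46138371630}}{906}$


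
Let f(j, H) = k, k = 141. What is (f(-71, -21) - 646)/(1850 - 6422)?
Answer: 505/4572 ≈ 0.11045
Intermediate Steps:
f(j, H) = 141
(f(-71, -21) - 646)/(1850 - 6422) = (141 - 646)/(1850 - 6422) = -505/(-4572) = -505*(-1/4572) = 505/4572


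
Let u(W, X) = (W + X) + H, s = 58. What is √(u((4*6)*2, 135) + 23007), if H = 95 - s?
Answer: √23227 ≈ 152.40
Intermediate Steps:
H = 37 (H = 95 - 1*58 = 95 - 58 = 37)
u(W, X) = 37 + W + X (u(W, X) = (W + X) + 37 = 37 + W + X)
√(u((4*6)*2, 135) + 23007) = √((37 + (4*6)*2 + 135) + 23007) = √((37 + 24*2 + 135) + 23007) = √((37 + 48 + 135) + 23007) = √(220 + 23007) = √23227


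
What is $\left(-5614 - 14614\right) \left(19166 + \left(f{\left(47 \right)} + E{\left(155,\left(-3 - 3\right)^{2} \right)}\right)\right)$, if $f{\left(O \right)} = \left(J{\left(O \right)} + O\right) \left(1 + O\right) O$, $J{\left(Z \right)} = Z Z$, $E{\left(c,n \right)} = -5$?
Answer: $-103338722916$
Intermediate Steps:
$J{\left(Z \right)} = Z^{2}$
$f{\left(O \right)} = O \left(1 + O\right) \left(O + O^{2}\right)$ ($f{\left(O \right)} = \left(O^{2} + O\right) \left(1 + O\right) O = \left(O + O^{2}\right) \left(1 + O\right) O = \left(1 + O\right) \left(O + O^{2}\right) O = O \left(1 + O\right) \left(O + O^{2}\right)$)
$\left(-5614 - 14614\right) \left(19166 + \left(f{\left(47 \right)} + E{\left(155,\left(-3 - 3\right)^{2} \right)}\right)\right) = \left(-5614 - 14614\right) \left(19166 - \left(5 - 47^{2} \left(1 + 47^{2} + 2 \cdot 47\right)\right)\right) = - 20228 \left(19166 - \left(5 - 2209 \left(1 + 2209 + 94\right)\right)\right) = - 20228 \left(19166 + \left(2209 \cdot 2304 - 5\right)\right) = - 20228 \left(19166 + \left(5089536 - 5\right)\right) = - 20228 \left(19166 + 5089531\right) = \left(-20228\right) 5108697 = -103338722916$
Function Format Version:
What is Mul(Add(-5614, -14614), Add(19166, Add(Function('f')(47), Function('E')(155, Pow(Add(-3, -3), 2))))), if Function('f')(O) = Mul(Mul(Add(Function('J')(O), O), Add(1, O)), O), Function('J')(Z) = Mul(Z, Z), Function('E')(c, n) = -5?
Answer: -103338722916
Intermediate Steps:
Function('J')(Z) = Pow(Z, 2)
Function('f')(O) = Mul(O, Add(1, O), Add(O, Pow(O, 2))) (Function('f')(O) = Mul(Mul(Add(Pow(O, 2), O), Add(1, O)), O) = Mul(Mul(Add(O, Pow(O, 2)), Add(1, O)), O) = Mul(Mul(Add(1, O), Add(O, Pow(O, 2))), O) = Mul(O, Add(1, O), Add(O, Pow(O, 2))))
Mul(Add(-5614, -14614), Add(19166, Add(Function('f')(47), Function('E')(155, Pow(Add(-3, -3), 2))))) = Mul(Add(-5614, -14614), Add(19166, Add(Mul(Pow(47, 2), Add(1, Pow(47, 2), Mul(2, 47))), -5))) = Mul(-20228, Add(19166, Add(Mul(2209, Add(1, 2209, 94)), -5))) = Mul(-20228, Add(19166, Add(Mul(2209, 2304), -5))) = Mul(-20228, Add(19166, Add(5089536, -5))) = Mul(-20228, Add(19166, 5089531)) = Mul(-20228, 5108697) = -103338722916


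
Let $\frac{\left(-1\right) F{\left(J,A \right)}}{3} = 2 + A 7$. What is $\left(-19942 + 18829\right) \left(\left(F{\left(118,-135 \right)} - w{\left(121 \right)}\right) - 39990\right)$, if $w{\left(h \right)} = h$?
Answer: $41494866$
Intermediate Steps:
$F{\left(J,A \right)} = -6 - 21 A$ ($F{\left(J,A \right)} = - 3 \left(2 + A 7\right) = - 3 \left(2 + 7 A\right) = -6 - 21 A$)
$\left(-19942 + 18829\right) \left(\left(F{\left(118,-135 \right)} - w{\left(121 \right)}\right) - 39990\right) = \left(-19942 + 18829\right) \left(\left(\left(-6 - -2835\right) - 121\right) - 39990\right) = - 1113 \left(\left(\left(-6 + 2835\right) - 121\right) - 39990\right) = - 1113 \left(\left(2829 - 121\right) - 39990\right) = - 1113 \left(2708 - 39990\right) = \left(-1113\right) \left(-37282\right) = 41494866$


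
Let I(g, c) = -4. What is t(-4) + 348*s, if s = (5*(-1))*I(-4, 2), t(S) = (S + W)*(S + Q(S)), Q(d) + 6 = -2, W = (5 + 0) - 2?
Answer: 6972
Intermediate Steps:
W = 3 (W = 5 - 2 = 3)
Q(d) = -8 (Q(d) = -6 - 2 = -8)
t(S) = (-8 + S)*(3 + S) (t(S) = (S + 3)*(S - 8) = (3 + S)*(-8 + S) = (-8 + S)*(3 + S))
s = 20 (s = (5*(-1))*(-4) = -5*(-4) = 20)
t(-4) + 348*s = (-24 + (-4)**2 - 5*(-4)) + 348*20 = (-24 + 16 + 20) + 6960 = 12 + 6960 = 6972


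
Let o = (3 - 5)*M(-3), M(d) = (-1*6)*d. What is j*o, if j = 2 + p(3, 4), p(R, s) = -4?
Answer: 72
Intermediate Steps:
M(d) = -6*d
o = -36 (o = (3 - 5)*(-6*(-3)) = -2*18 = -36)
j = -2 (j = 2 - 4 = -2)
j*o = -2*(-36) = 72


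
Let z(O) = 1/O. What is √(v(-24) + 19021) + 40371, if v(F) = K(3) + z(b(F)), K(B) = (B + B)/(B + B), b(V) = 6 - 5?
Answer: 40371 + √19023 ≈ 40509.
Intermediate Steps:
b(V) = 1
K(B) = 1 (K(B) = (2*B)/((2*B)) = (2*B)*(1/(2*B)) = 1)
v(F) = 2 (v(F) = 1 + 1/1 = 1 + 1 = 2)
√(v(-24) + 19021) + 40371 = √(2 + 19021) + 40371 = √19023 + 40371 = 40371 + √19023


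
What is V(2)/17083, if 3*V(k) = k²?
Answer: 4/51249 ≈ 7.8050e-5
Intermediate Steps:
V(k) = k²/3
V(2)/17083 = ((⅓)*2²)/17083 = ((⅓)*4)/17083 = (1/17083)*(4/3) = 4/51249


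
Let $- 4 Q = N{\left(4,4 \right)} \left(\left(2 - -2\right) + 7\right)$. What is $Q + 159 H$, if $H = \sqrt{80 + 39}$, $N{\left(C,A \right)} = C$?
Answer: $-11 + 159 \sqrt{119} \approx 1723.5$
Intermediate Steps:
$H = \sqrt{119} \approx 10.909$
$Q = -11$ ($Q = - \frac{4 \left(\left(2 - -2\right) + 7\right)}{4} = - \frac{4 \left(\left(2 + 2\right) + 7\right)}{4} = - \frac{4 \left(4 + 7\right)}{4} = - \frac{4 \cdot 11}{4} = \left(- \frac{1}{4}\right) 44 = -11$)
$Q + 159 H = -11 + 159 \sqrt{119}$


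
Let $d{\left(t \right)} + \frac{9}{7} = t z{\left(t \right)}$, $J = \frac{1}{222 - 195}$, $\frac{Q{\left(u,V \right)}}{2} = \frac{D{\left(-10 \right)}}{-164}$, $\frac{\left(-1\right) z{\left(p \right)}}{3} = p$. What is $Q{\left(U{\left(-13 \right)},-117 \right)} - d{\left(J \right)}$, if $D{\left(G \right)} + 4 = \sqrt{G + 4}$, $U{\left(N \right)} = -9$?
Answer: $\frac{93356}{69741} - \frac{i \sqrt{6}}{82} \approx 1.3386 - 0.029872 i$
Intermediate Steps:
$z{\left(p \right)} = - 3 p$
$D{\left(G \right)} = -4 + \sqrt{4 + G}$ ($D{\left(G \right)} = -4 + \sqrt{G + 4} = -4 + \sqrt{4 + G}$)
$Q{\left(u,V \right)} = \frac{2}{41} - \frac{i \sqrt{6}}{82}$ ($Q{\left(u,V \right)} = 2 \frac{-4 + \sqrt{4 - 10}}{-164} = 2 \left(-4 + \sqrt{-6}\right) \left(- \frac{1}{164}\right) = 2 \left(-4 + i \sqrt{6}\right) \left(- \frac{1}{164}\right) = 2 \left(\frac{1}{41} - \frac{i \sqrt{6}}{164}\right) = \frac{2}{41} - \frac{i \sqrt{6}}{82}$)
$J = \frac{1}{27} \approx 0.037037$
$d{\left(t \right)} = - \frac{9}{7} - 3 t^{2}$ ($d{\left(t \right)} = - \frac{9}{7} + t \left(- 3 t\right) = - \frac{9}{7} - 3 t^{2}$)
$Q{\left(U{\left(-13 \right)},-117 \right)} - d{\left(J \right)} = \left(\frac{2}{41} - \frac{i \sqrt{6}}{82}\right) - \left(- \frac{9}{7} - \frac{3}{729}\right) = \left(\frac{2}{41} - \frac{i \sqrt{6}}{82}\right) - \left(- \frac{9}{7} - \frac{1}{243}\right) = \left(\frac{2}{41} - \frac{i \sqrt{6}}{82}\right) - - \frac{2194}{1701} = \left(\frac{2}{41} - \frac{i \sqrt{6}}{82}\right) + \frac{2194}{1701} = \frac{93356}{69741} - \frac{i \sqrt{6}}{82}$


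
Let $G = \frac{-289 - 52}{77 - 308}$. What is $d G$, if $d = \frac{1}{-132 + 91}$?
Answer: $- \frac{31}{861} \approx -0.036005$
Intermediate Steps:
$G = \frac{31}{21}$ ($G = - \frac{341}{-231} = \left(-341\right) \left(- \frac{1}{231}\right) = \frac{31}{21} \approx 1.4762$)
$d = - \frac{1}{41}$ ($d = \frac{1}{-41} = - \frac{1}{41} \approx -0.02439$)
$d G = \left(- \frac{1}{41}\right) \frac{31}{21} = - \frac{31}{861}$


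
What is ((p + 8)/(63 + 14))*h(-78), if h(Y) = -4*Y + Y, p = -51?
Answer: -10062/77 ≈ -130.68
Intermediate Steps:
h(Y) = -3*Y
((p + 8)/(63 + 14))*h(-78) = ((-51 + 8)/(63 + 14))*(-3*(-78)) = -43/77*234 = -10062/77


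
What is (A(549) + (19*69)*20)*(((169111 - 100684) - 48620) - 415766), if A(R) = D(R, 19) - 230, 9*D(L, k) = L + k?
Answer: -92843674402/9 ≈ -1.0316e+10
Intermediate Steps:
D(L, k) = L/9 + k/9 (D(L, k) = (L + k)/9 = L/9 + k/9)
A(R) = -2051/9 + R/9 (A(R) = (R/9 + (⅑)*19) - 230 = (R/9 + 19/9) - 230 = (19/9 + R/9) - 230 = -2051/9 + R/9)
(A(549) + (19*69)*20)*(((169111 - 100684) - 48620) - 415766) = ((-2051/9 + (⅑)*549) + (19*69)*20)*(((169111 - 100684) - 48620) - 415766) = ((-2051/9 + 61) + 1311*20)*((68427 - 48620) - 415766) = (-1502/9 + 26220)*(19807 - 415766) = (234478/9)*(-395959) = -92843674402/9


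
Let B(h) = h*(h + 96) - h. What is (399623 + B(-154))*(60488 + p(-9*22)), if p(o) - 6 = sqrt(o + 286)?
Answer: 24724442246 + 817418*sqrt(22) ≈ 2.4728e+10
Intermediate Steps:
p(o) = 6 + sqrt(286 + o) (p(o) = 6 + sqrt(o + 286) = 6 + sqrt(286 + o))
B(h) = -h + h*(96 + h) (B(h) = h*(96 + h) - h = -h + h*(96 + h))
(399623 + B(-154))*(60488 + p(-9*22)) = (399623 - 154*(95 - 154))*(60488 + (6 + sqrt(286 - 9*22))) = (399623 - 154*(-59))*(60488 + (6 + sqrt(286 - 198))) = (399623 + 9086)*(60488 + (6 + sqrt(88))) = 408709*(60488 + (6 + 2*sqrt(22))) = 408709*(60494 + 2*sqrt(22)) = 24724442246 + 817418*sqrt(22)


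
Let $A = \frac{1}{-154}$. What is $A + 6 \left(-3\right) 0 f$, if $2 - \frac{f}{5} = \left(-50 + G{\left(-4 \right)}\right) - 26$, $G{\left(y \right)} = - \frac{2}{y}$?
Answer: $- \frac{1}{154} \approx -0.0064935$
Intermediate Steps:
$A = - \frac{1}{154} \approx -0.0064935$
$f = \frac{775}{2}$ ($f = 10 - 5 \left(\left(-50 - \frac{2}{-4}\right) - 26\right) = 10 - 5 \left(\left(-50 - - \frac{1}{2}\right) - 26\right) = 10 - 5 \left(\left(-50 + \frac{1}{2}\right) - 26\right) = 10 - 5 \left(- \frac{99}{2} - 26\right) = 10 - - \frac{755}{2} = 10 + \frac{755}{2} = \frac{775}{2} \approx 387.5$)
$A + 6 \left(-3\right) 0 f = - \frac{1}{154} + 6 \left(-3\right) 0 \cdot \frac{775}{2} = - \frac{1}{154} + \left(-18\right) 0 \cdot \frac{775}{2} = - \frac{1}{154} + 0 \cdot \frac{775}{2} = - \frac{1}{154} + 0 = - \frac{1}{154}$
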